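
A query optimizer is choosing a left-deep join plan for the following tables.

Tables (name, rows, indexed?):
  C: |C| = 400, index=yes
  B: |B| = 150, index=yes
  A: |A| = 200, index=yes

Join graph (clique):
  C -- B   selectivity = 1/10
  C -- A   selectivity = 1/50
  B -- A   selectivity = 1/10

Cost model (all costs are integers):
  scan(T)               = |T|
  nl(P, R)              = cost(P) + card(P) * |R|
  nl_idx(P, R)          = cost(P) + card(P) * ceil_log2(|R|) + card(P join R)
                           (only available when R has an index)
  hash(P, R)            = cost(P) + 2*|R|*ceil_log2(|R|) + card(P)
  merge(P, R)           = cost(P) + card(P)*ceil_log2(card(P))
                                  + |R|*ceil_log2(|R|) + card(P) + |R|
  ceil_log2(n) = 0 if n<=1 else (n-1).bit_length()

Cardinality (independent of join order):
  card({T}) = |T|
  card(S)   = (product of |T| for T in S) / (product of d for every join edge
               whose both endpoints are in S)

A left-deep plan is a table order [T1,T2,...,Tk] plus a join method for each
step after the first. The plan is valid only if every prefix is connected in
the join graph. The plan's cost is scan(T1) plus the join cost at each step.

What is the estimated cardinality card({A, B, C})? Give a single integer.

2400

Tables in S: A(200), B(150), C(400)
Edges inside S: C-B(d=10), C-A(d=50), B-A(d=10)
numerator = 200 * 150 * 400 = 12000000
denominator = 10 * 50 * 10 = 5000
card(S) = 12000000 / 5000 = 2400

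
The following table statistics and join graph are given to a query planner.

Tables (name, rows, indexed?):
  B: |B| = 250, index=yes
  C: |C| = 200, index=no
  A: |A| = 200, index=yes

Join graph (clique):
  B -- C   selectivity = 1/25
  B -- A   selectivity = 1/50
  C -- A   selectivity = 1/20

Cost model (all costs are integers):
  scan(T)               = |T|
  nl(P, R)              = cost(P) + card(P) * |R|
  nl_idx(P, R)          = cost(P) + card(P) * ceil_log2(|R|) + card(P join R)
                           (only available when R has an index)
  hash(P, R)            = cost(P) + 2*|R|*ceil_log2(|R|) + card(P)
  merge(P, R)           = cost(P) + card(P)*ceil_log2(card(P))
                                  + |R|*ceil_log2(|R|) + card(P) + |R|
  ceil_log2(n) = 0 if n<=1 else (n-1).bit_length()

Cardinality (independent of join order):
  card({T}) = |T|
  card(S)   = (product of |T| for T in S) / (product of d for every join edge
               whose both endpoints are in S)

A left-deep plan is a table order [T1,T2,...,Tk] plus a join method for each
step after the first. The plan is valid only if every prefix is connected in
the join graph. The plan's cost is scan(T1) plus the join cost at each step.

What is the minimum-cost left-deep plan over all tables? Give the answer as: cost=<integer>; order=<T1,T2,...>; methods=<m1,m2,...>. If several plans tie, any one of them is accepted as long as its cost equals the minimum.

cost=7000; order=A,B,C; methods=nl_idx,hash

Selinger DP (subsets sized 1..n):
  {B}: scan cost=250, card=250
  {C}: scan cost=200, card=200
  {A}: scan cost=200, card=200
  {BC}: card=2000; try (C,hash)→3700, (B,nl_idx)→3800, (B,merge)→4250, (C,merge)→4300, (B,hash)→4400, (B,nl)→50200 …(+1); best=3700 via (C,hash)
  {AB}: card=1000; try (B,nl_idx)→2800, (A,nl_idx)→3250, (A,hash)→3700, (B,merge)→4250, (A,merge)→4300, (B,hash)→4400 …(+2); best=2800 via (B,nl_idx)
  {AC}: card=2000; try (C,hash)→3600, (A,hash)→3600, (C,merge)→3800, (A,merge)→3800, (A,nl_idx)→3800, (C,nl)→40200 …(+1); best=3600 via (C,hash)
  {ABC}: card=400; try (C,hash)→7000, (A,hash)→8900, (B,hash)→9600, (C,merge)→15600, (B,nl_idx)→20000, (A,nl_idx)→20100 …(+5); best=7000 via (C,hash)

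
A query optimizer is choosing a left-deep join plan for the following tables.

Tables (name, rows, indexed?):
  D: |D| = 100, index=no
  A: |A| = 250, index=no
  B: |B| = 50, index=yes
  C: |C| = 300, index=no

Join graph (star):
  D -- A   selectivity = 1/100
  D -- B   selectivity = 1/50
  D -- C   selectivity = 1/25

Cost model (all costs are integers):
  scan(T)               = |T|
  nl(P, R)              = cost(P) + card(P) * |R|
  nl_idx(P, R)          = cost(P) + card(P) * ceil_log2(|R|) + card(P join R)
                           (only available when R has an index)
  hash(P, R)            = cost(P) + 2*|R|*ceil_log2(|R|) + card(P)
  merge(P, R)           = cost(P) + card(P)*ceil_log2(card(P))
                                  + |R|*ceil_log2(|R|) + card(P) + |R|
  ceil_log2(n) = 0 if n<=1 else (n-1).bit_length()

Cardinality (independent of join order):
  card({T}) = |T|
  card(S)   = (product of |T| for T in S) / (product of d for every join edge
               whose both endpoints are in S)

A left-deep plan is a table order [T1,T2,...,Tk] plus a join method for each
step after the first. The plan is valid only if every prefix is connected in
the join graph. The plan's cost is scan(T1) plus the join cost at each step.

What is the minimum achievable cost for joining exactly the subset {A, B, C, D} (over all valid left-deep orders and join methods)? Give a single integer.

Selinger DP over subsets of {A,B,C,D}:
  {D}: scan cost=100, card=100
  {A}: scan cost=250, card=250
  {B}: scan cost=50, card=50
  {C}: scan cost=300, card=300
  {AD}: card=250; try (D,hash)→1900, (A,merge)→3150, (D,merge)→3300, (A,hash)→4200, (A,nl)→25100, (D,nl)→25250; best=1900 via (D,hash)
  {BD}: card=100; try (B,hash)→800, (B,nl_idx)→800, (D,merge)→1200, (B,merge)→1250, (D,hash)→1500, (D,nl)→5050 …(+1); best=800 via (B,hash)
  {CD}: card=1200; try (D,hash)→2000, (C,merge)→3900, (D,merge)→4100, (C,hash)→5600, (C,nl)→30100, (D,nl)→30300; best=2000 via (D,hash)
  {ABD}: card=250; try (B,hash)→2750, (B,nl_idx)→3650, (A,merge)→3850, (B,merge)→4500, (A,hash)→4900, (B,nl)→14400 …(+1); best=2750 via (B,hash)
  {ACD}: card=3000; try (C,merge)→7150, (A,hash)→7200, (C,hash)→7550, (A,merge)→18650, (C,nl)→76900, (A,nl)→302000; best=7150 via (C,merge)
  {BCD}: card=1200; try (B,hash)→3800, (C,merge)→4600, (C,hash)→6300, (B,nl_idx)→10400, (B,merge)→16750, (C,nl)→30800 …(+1); best=3800 via (B,hash)
  {ABCD}: card=3000; try (C,merge)→8000, (C,hash)→8400, (A,hash)→9000, (B,hash)→10750, (A,merge)→20450, (B,nl_idx)→28150 …(+4); best=8000 via (C,merge)

8000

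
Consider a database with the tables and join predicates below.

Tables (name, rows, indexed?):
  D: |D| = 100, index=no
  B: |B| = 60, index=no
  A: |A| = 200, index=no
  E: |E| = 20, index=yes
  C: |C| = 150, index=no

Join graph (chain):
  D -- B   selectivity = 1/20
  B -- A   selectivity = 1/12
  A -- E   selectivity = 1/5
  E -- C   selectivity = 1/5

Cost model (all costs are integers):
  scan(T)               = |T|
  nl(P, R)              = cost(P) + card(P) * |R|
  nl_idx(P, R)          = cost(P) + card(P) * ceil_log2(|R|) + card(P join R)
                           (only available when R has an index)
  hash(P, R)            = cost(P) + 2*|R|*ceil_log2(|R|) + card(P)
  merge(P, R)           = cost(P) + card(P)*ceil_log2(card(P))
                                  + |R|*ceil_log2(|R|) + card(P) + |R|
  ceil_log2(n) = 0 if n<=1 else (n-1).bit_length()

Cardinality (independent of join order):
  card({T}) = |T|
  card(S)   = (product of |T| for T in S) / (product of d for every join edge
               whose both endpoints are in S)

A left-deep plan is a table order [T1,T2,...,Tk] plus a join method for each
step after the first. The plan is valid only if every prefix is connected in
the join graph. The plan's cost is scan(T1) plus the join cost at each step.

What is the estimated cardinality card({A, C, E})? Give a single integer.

Tables in S: A(200), C(150), E(20)
Edges inside S: A-E(d=5), E-C(d=5)
numerator = 200 * 150 * 20 = 600000
denominator = 5 * 5 = 25
card(S) = 600000 / 25 = 24000

24000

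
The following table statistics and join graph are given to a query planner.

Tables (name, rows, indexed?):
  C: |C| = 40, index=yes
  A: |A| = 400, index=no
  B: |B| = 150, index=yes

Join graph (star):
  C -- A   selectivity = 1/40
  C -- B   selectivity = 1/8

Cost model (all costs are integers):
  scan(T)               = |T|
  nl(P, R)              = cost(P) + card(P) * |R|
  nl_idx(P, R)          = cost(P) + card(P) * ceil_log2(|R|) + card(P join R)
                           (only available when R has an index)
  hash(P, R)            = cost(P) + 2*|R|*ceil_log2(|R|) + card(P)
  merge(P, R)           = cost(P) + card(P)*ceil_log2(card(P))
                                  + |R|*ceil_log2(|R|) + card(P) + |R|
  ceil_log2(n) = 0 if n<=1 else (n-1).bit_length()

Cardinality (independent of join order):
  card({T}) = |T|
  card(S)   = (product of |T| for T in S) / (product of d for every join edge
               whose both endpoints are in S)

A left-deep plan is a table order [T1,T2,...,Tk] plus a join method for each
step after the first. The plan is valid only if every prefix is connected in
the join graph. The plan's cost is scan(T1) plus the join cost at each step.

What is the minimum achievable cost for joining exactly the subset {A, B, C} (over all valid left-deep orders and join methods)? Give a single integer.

Selinger DP over subsets of {A,B,C}:
  {C}: scan cost=40, card=40
  {A}: scan cost=400, card=400
  {B}: scan cost=150, card=150
  {AC}: card=400; try (C,hash)→1280, (C,nl_idx)→3200, (A,merge)→4320, (C,merge)→4680, (A,hash)→7280, (A,nl)→16040 …(+1); best=1280 via (C,hash)
  {BC}: card=750; try (C,hash)→780, (B,nl_idx)→1110, (B,merge)→1670, (C,merge)→1780, (C,nl_idx)→1800, (B,hash)→2480 …(+2); best=780 via (C,hash)
  {ABC}: card=7500; try (B,hash)→4080, (B,merge)→6630, (A,hash)→8730, (B,nl_idx)→11980, (A,merge)→13030, (B,nl)→61280 …(+1); best=4080 via (B,hash)

4080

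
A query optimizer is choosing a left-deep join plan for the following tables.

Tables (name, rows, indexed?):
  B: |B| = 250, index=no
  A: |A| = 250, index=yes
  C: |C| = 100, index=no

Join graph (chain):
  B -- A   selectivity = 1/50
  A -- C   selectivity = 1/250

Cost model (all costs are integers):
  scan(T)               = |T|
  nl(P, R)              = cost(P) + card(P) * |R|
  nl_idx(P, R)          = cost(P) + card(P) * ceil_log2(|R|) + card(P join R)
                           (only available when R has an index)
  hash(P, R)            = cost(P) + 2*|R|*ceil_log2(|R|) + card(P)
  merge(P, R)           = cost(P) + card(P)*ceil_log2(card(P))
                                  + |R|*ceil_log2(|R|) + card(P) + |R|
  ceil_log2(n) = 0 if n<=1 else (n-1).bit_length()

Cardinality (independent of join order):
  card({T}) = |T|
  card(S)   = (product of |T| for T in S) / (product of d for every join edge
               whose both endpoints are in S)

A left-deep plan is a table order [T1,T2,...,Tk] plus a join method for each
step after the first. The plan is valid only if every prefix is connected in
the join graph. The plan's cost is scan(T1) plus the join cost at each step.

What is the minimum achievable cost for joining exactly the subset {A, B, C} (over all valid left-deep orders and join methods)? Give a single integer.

4050

Selinger DP over subsets of {A,B,C}:
  {B}: scan cost=250, card=250
  {A}: scan cost=250, card=250
  {C}: scan cost=100, card=100
  {AB}: card=1250; try (A,nl_idx)→3500, (B,hash)→4500, (A,hash)→4500, (B,merge)→4750, (A,merge)→4750, (B,nl)→62750 …(+1); best=3500 via (A,nl_idx)
  {AC}: card=100; try (A,nl_idx)→1000, (C,hash)→1900, (A,merge)→3150, (C,merge)→3300, (A,hash)→4200, (A,nl)→25100 …(+1); best=1000 via (A,nl_idx)
  {ABC}: card=500; try (B,merge)→4050, (B,hash)→5100, (C,hash)→6150, (C,merge)→19300, (B,nl)→26000, (C,nl)→128500; best=4050 via (B,merge)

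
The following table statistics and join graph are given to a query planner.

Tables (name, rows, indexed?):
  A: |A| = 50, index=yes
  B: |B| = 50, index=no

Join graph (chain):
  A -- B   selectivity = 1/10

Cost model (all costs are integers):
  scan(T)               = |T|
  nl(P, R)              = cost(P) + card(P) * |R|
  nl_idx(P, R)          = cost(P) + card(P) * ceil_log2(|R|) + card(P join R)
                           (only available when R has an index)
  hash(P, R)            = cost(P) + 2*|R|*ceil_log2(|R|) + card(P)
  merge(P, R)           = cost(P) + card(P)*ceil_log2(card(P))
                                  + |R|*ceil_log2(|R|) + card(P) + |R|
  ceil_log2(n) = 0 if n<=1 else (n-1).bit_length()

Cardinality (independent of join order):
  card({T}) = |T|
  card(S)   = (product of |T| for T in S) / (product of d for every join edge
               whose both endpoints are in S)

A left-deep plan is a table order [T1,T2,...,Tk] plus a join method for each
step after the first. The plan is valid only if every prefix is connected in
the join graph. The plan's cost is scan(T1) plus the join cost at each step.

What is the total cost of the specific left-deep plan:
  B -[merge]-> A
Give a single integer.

750

step 1: scan B: cost=50, card=50
step 2: join A via merge
    card(P join A) = 50*50/(10) = 250
    cost = 50 + 50*6 + 50*6 + 50 + 50 = 750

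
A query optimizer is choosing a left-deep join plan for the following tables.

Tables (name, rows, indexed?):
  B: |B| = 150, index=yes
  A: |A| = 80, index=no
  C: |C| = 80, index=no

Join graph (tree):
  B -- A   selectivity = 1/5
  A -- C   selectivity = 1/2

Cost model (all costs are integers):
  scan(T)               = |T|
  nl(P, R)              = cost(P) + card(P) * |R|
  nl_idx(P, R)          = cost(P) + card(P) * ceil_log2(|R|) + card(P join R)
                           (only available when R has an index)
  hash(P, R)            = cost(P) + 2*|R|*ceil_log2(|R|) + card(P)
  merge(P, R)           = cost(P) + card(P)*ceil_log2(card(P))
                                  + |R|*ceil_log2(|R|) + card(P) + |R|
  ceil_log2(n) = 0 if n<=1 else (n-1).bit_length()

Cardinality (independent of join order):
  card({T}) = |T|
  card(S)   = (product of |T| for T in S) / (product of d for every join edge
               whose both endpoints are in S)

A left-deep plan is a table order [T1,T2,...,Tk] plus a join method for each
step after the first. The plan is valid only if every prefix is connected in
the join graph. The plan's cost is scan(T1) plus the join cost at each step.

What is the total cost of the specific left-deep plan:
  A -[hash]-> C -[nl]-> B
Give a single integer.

step 1: scan A: cost=80, card=80
step 2: join C via hash
    card(P join C) = 80*80/(2) = 3200
    cost = 80 + 2*80*7 + 80 = 1280
step 3: join B via nl
    card(P join B) = 3200*150/(5) = 96000
    cost = 1280 + 3200*150 = 481280

481280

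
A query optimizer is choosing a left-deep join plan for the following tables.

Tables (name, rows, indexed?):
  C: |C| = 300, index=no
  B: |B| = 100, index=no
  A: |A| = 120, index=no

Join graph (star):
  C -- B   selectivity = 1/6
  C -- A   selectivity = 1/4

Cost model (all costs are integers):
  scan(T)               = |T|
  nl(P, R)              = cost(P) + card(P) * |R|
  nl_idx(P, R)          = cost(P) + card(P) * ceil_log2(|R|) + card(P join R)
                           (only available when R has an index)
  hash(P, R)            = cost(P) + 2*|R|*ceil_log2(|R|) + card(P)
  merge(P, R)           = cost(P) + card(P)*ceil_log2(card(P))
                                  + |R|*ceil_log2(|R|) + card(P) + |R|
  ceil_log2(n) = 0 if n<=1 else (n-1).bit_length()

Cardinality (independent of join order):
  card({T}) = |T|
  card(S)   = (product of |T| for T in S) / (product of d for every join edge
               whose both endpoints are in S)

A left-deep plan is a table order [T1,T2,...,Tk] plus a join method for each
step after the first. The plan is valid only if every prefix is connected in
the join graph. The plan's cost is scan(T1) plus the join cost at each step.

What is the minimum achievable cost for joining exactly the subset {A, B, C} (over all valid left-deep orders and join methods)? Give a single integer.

Selinger DP over subsets of {A,B,C}:
  {C}: scan cost=300, card=300
  {B}: scan cost=100, card=100
  {A}: scan cost=120, card=120
  {BC}: card=5000; try (B,hash)→2000, (C,merge)→3900, (B,merge)→4100, (C,hash)→5600, (C,nl)→30100, (B,nl)→30300; best=2000 via (B,hash)
  {AC}: card=9000; try (A,hash)→2280, (C,merge)→4080, (A,merge)→4260, (C,hash)→5640, (C,nl)→36120, (A,nl)→36300; best=2280 via (A,hash)
  {ABC}: card=150000; try (A,hash)→8680, (B,hash)→12680, (A,merge)→72960, (B,merge)→138080, (A,nl)→602000, (B,nl)→902280; best=8680 via (A,hash)

8680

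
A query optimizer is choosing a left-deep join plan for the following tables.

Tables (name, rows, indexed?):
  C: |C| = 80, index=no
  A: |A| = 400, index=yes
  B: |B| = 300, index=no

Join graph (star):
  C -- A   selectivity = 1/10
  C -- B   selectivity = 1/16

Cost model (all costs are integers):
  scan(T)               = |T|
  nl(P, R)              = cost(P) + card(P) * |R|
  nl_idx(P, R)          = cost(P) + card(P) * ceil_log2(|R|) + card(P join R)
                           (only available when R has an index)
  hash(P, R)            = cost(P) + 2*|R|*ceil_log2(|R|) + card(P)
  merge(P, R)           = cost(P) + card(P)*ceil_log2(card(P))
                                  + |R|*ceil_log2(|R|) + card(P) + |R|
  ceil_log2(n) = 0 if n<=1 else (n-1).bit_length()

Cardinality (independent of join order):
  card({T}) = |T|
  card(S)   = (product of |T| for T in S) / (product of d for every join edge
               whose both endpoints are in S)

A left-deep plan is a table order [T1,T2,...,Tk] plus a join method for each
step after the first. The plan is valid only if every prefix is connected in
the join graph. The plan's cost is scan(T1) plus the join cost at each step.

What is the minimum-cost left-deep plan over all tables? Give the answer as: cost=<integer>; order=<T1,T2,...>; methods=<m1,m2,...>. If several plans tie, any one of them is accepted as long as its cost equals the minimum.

Selinger DP (subsets sized 1..n):
  {C}: scan cost=80, card=80
  {A}: scan cost=400, card=400
  {B}: scan cost=300, card=300
  {AC}: card=3200; try (C,hash)→1920, (A,nl_idx)→4000, (A,merge)→4720, (C,merge)→5040, (A,hash)→7360, (A,nl)→32080 …(+1); best=1920 via (C,hash)
  {BC}: card=1500; try (C,hash)→1720, (B,merge)→3720, (C,merge)→3940, (B,hash)→5560, (B,nl)→24080, (C,nl)→24300; best=1720 via (C,hash)
  {ABC}: card=60000; try (A,hash)→10420, (B,hash)→10520, (A,merge)→23720, (B,merge)→46520, (A,nl_idx)→75220, (A,nl)→601720 …(+1); best=10420 via (A,hash)

cost=10420; order=B,C,A; methods=hash,hash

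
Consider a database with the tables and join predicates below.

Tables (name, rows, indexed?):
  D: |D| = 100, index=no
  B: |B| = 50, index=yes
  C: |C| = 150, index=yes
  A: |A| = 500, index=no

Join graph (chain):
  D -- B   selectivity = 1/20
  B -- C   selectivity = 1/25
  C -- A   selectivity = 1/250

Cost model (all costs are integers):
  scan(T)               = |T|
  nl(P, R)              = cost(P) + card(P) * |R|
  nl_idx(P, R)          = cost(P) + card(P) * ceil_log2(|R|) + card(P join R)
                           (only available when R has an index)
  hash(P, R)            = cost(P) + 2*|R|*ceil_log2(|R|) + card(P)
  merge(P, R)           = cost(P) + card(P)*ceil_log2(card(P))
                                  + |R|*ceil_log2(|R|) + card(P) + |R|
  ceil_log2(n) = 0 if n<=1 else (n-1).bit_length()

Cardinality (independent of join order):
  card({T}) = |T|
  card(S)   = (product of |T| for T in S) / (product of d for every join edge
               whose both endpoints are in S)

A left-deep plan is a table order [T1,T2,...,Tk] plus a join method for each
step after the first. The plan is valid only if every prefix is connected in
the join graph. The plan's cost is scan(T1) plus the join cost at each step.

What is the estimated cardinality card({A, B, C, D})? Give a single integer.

3000

Tables in S: A(500), B(50), C(150), D(100)
Edges inside S: D-B(d=20), B-C(d=25), C-A(d=250)
numerator = 500 * 50 * 150 * 100 = 375000000
denominator = 20 * 25 * 250 = 125000
card(S) = 375000000 / 125000 = 3000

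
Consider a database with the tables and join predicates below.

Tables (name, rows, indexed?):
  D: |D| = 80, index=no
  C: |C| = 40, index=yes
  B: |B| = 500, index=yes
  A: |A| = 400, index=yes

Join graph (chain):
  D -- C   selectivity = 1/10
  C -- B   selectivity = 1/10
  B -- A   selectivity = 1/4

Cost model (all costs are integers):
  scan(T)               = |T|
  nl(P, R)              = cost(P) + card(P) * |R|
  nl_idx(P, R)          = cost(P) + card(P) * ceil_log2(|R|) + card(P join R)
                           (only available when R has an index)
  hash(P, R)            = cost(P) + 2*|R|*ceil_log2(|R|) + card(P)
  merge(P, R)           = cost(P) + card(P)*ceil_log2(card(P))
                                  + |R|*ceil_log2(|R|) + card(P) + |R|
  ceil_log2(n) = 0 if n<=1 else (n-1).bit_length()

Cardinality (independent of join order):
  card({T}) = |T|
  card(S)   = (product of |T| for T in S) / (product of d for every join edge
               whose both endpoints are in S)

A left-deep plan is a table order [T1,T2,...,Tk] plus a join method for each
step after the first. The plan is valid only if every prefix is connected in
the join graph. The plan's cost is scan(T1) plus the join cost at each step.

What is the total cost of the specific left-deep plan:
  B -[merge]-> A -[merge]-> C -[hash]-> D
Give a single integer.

step 1: scan B: cost=500, card=500
step 2: join A via merge
    card(P join A) = 500*400/(4) = 50000
    cost = 500 + 500*9 + 400*9 + 500 + 400 = 9500
step 3: join C via merge
    card(P join C) = 50000*40/(10) = 200000
    cost = 9500 + 50000*16 + 40*6 + 50000 + 40 = 859780
step 4: join D via hash
    card(P join D) = 200000*80/(10) = 1600000
    cost = 859780 + 2*80*7 + 200000 = 1060900

1060900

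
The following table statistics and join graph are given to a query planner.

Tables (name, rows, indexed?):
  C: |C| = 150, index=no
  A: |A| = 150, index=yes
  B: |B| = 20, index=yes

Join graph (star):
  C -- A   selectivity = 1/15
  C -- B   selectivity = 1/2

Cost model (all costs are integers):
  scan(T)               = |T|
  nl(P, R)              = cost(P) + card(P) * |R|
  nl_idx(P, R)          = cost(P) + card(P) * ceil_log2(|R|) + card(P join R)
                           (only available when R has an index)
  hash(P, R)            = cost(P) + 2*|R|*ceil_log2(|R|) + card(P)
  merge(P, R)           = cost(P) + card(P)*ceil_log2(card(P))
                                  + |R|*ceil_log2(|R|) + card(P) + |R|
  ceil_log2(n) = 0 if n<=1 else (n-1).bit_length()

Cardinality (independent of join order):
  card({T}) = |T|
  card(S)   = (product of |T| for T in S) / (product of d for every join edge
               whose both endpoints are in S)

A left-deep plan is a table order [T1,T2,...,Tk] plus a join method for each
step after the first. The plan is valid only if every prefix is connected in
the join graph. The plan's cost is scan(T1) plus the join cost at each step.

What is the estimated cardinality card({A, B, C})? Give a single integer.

15000

Tables in S: A(150), B(20), C(150)
Edges inside S: C-A(d=15), C-B(d=2)
numerator = 150 * 20 * 150 = 450000
denominator = 15 * 2 = 30
card(S) = 450000 / 30 = 15000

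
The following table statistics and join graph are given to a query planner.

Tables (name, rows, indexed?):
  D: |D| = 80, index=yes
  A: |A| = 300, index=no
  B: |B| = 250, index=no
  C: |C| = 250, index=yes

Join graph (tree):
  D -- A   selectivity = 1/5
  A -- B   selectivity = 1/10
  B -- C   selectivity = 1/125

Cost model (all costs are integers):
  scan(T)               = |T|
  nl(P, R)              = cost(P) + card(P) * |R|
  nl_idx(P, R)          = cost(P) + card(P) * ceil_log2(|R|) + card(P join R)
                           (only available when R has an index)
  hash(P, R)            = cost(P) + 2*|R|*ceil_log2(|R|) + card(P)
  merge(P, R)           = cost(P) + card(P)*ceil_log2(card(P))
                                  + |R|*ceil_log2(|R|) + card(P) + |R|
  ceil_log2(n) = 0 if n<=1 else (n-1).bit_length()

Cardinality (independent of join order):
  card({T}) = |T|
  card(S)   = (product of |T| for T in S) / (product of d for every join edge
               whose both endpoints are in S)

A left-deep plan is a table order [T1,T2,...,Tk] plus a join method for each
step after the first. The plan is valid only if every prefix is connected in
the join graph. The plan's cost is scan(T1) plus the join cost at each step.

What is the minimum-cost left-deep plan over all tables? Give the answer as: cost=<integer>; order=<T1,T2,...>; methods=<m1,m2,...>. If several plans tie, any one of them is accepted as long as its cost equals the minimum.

cost=24770; order=B,C,A,D; methods=nl_idx,hash,hash

Selinger DP (subsets sized 1..n):
  {D}: scan cost=80, card=80
  {A}: scan cost=300, card=300
  {B}: scan cost=250, card=250
  {C}: scan cost=250, card=250
  {AD}: card=4800; try (D,hash)→1720, (A,merge)→3720, (D,merge)→3940, (A,hash)→5560, (D,nl_idx)→7200, (A,nl)→24080 …(+1); best=1720 via (D,hash)
  {AB}: card=7500; try (B,hash)→4600, (A,merge)→5500, (B,merge)→5550, (A,hash)→5900, (A,nl)→75250, (B,nl)→75300; best=4600 via (B,hash)
  {BC}: card=500; try (C,nl_idx)→2750, (C,hash)→4500, (B,hash)→4500, (C,merge)→4750, (B,merge)→4750, (C,nl)→62750 …(+1); best=2750 via (C,nl_idx)
  {ABD}: card=120000; try (B,hash)→10520, (D,hash)→13220, (B,merge)→71170, (D,merge)→110240, (D,nl_idx)→177100, (D,nl)→604600 …(+1); best=10520 via (B,hash)
  {ABC}: card=15000; try (A,hash)→8650, (A,merge)→10750, (C,hash)→16100, (C,nl_idx)→79600, (C,merge)→111850, (A,nl)→152750 …(+1); best=8650 via (A,hash)
  {ABCD}: card=240000; try (D,hash)→24770, (C,hash)→134520, (D,merge)→234290, (D,nl_idx)→353650, (D,nl)→1208650, (C,nl_idx)→1210520 …(+2); best=24770 via (D,hash)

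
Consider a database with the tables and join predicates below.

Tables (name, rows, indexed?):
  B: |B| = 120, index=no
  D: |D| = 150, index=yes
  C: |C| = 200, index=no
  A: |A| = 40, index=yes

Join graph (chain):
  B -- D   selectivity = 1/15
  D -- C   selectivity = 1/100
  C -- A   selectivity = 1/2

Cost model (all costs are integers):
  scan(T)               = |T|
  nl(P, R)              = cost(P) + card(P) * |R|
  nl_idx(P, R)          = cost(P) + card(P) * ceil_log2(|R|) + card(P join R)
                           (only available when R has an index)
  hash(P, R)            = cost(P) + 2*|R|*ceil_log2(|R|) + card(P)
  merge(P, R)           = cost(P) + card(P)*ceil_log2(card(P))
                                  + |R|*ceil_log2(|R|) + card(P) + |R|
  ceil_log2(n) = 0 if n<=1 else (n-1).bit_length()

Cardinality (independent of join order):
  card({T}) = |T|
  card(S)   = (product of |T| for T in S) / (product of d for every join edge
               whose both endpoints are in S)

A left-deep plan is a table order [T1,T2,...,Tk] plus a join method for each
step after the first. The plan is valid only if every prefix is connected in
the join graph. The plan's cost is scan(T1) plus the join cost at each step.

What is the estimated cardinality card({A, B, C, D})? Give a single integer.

48000

Tables in S: A(40), B(120), C(200), D(150)
Edges inside S: B-D(d=15), D-C(d=100), C-A(d=2)
numerator = 40 * 120 * 200 * 150 = 144000000
denominator = 15 * 100 * 2 = 3000
card(S) = 144000000 / 3000 = 48000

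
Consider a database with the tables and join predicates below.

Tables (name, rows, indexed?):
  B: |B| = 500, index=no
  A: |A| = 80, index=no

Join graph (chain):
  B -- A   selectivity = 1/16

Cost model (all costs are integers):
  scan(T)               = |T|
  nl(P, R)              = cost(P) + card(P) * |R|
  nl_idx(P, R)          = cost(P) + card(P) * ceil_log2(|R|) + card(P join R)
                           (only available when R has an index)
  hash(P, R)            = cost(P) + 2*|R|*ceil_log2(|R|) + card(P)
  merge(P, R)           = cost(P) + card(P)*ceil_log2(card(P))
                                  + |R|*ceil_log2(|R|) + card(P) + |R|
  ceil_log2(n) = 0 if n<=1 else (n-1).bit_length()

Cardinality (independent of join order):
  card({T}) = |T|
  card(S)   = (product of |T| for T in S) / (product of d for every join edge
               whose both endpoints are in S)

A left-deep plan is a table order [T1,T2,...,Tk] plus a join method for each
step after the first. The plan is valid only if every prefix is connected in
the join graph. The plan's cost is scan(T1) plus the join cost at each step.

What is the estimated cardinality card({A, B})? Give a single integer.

Tables in S: A(80), B(500)
Edges inside S: B-A(d=16)
numerator = 80 * 500 = 40000
denominator = 16 = 16
card(S) = 40000 / 16 = 2500

2500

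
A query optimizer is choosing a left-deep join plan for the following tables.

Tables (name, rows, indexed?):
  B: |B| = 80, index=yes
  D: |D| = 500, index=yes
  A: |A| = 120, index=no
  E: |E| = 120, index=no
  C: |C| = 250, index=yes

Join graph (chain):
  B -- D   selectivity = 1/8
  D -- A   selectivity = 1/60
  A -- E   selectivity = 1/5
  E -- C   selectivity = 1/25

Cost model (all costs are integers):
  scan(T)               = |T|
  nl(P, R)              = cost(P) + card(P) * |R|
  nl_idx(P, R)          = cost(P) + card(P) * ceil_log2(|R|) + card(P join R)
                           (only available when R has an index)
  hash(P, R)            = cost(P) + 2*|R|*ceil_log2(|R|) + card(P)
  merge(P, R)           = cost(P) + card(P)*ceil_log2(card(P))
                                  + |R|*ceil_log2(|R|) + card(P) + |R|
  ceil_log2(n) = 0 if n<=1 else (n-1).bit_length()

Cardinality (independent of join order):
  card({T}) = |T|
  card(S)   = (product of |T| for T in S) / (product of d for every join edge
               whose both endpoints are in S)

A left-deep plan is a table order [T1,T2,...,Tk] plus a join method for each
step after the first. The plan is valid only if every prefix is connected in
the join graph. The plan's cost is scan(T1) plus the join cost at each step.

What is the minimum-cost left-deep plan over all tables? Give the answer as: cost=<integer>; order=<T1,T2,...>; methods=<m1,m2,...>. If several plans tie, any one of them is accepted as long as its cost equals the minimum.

Selinger DP (subsets sized 1..n):
  {B}: scan cost=80, card=80
  {D}: scan cost=500, card=500
  {A}: scan cost=120, card=120
  {E}: scan cost=120, card=120
  {C}: scan cost=250, card=250
  {BD}: card=5000; try (B,hash)→2120, (D,merge)→5720, (D,nl_idx)→5800, (B,merge)→6140, (B,nl_idx)→9000, (D,hash)→9160 …(+2); best=2120 via (B,hash)
  {AD}: card=1000; try (D,nl_idx)→2200, (A,hash)→2680, (D,merge)→6080, (A,merge)→6460, (D,hash)→9240, (D,nl)→60120 …(+1); best=2200 via (D,nl_idx)
  {AE}: card=2880; try (E,hash)→1920, (A,hash)→1920, (E,merge)→2040, (A,merge)→2040, (E,nl)→14520, (A,nl)→14520; best=1920 via (E,hash)
  {CE}: card=1200; try (E,hash)→2180, (C,nl_idx)→2280, (C,merge)→3330, (E,merge)→3460, (C,hash)→4240, (C,nl)→30120 …(+1); best=2180 via (E,hash)
  {ABD}: card=10000; try (B,hash)→4320, (A,hash)→8800, (B,merge)→13840, (B,nl_idx)→19200, (A,merge)→73080, (B,nl)→82200 …(+1); best=4320 via (B,hash)
  {ADE}: card=24000; try (E,hash)→4880, (D,hash)→13800, (E,merge)→14160, (D,merge)→44360, (D,nl_idx)→51840, (E,nl)→122200 …(+1); best=4880 via (E,hash)
  {ACE}: card=28800; try (A,hash)→5060, (C,hash)→8800, (A,merge)→17540, (C,merge)→41610, (C,nl_idx)→53760, (A,nl)→146180 …(+1); best=5060 via (A,hash)
  {ABDE}: card=240000; try (E,hash)→16000, (B,hash)→30000, (E,merge)→155280, (B,merge)→389520, (B,nl_idx)→412880, (E,nl)→1204320 …(+1); best=16000 via (E,hash)
  {ACDE}: card=240000; try (C,hash)→32880, (D,hash)→42860, (C,merge)→391130, (C,nl_idx)→436880, (D,merge)→470860, (D,nl_idx)→504260 …(+2); best=32880 via (C,hash)
  {ABCDE}: card=2400000; try (C,hash)→260000, (B,hash)→274000, (B,nl_idx)→4112880, (C,nl_idx)→4336000, (C,merge)→4578250, (B,merge)→4593520 …(+2); best=260000 via (C,hash)

cost=260000; order=A,D,B,E,C; methods=nl_idx,hash,hash,hash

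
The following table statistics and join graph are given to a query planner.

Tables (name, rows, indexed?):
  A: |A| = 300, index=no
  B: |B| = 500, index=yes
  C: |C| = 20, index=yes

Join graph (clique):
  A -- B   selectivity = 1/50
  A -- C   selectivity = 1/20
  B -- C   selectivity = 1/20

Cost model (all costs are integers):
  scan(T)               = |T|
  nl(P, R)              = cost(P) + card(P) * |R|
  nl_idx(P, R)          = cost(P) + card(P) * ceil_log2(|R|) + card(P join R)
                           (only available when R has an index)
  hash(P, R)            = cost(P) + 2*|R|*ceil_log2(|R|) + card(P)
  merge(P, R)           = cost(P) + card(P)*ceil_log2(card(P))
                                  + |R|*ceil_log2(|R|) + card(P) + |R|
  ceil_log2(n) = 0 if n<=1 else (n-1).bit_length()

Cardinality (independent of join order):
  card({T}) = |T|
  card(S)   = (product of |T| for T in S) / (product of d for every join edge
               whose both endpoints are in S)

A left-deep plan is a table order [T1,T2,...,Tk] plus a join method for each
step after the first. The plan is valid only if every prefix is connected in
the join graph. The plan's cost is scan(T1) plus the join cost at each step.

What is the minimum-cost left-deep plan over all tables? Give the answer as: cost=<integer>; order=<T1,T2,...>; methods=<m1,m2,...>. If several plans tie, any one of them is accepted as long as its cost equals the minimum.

cost=3650; order=A,C,B; methods=hash,nl_idx

Selinger DP (subsets sized 1..n):
  {A}: scan cost=300, card=300
  {B}: scan cost=500, card=500
  {C}: scan cost=20, card=20
  {AB}: card=3000; try (B,nl_idx)→6000, (A,hash)→6400, (B,merge)→8300, (A,merge)→8500, (B,hash)→9600, (B,nl)→150300 …(+1); best=6000 via (B,nl_idx)
  {AC}: card=300; try (C,hash)→800, (C,nl_idx)→2100, (A,merge)→3140, (C,merge)→3420, (A,hash)→5440, (A,nl)→6020 …(+1); best=800 via (C,hash)
  {BC}: card=500; try (B,nl_idx)→700, (C,hash)→1200, (C,nl_idx)→3500, (B,merge)→5140, (C,merge)→5620, (B,hash)→9040 …(+2); best=700 via (B,nl_idx)
  {ABC}: card=150; try (B,nl_idx)→3650, (A,hash)→6600, (A,merge)→8700, (B,merge)→8800, (C,hash)→9200, (B,hash)→10100 …(+5); best=3650 via (B,nl_idx)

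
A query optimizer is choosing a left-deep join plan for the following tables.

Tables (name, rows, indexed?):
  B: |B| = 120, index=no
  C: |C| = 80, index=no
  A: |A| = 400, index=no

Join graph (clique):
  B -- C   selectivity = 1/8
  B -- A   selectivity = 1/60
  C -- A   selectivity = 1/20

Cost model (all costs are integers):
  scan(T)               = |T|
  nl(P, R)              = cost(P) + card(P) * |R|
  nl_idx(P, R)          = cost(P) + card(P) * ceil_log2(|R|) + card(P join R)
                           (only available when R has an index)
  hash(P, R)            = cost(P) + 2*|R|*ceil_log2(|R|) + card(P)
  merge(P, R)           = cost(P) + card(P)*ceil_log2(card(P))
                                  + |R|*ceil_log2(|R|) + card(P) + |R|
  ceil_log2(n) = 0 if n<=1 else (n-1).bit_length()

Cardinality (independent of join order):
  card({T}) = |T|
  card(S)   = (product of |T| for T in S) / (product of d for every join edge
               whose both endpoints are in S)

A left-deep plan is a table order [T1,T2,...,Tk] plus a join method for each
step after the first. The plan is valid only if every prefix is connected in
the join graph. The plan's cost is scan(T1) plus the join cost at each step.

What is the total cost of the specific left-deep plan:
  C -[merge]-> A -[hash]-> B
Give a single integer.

8000

step 1: scan C: cost=80, card=80
step 2: join A via merge
    card(P join A) = 80*400/(20) = 1600
    cost = 80 + 80*7 + 400*9 + 80 + 400 = 4720
step 3: join B via hash
    card(P join B) = 1600*120/(8*60) = 400
    cost = 4720 + 2*120*7 + 1600 = 8000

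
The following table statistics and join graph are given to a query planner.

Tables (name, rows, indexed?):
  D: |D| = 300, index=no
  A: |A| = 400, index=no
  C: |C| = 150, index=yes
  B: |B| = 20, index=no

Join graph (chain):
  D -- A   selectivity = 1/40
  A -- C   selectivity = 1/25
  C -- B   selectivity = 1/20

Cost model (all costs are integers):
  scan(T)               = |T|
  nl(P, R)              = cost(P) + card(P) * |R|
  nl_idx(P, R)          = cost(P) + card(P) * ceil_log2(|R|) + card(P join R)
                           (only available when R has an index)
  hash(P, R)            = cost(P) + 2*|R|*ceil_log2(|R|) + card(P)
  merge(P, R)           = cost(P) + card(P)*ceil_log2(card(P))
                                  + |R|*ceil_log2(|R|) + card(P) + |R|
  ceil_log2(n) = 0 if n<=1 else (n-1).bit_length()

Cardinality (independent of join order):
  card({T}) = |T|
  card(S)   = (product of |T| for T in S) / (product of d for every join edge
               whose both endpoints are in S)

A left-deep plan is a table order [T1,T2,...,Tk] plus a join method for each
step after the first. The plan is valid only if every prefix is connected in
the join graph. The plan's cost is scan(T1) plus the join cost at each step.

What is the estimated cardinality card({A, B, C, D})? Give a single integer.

18000

Tables in S: A(400), B(20), C(150), D(300)
Edges inside S: D-A(d=40), A-C(d=25), C-B(d=20)
numerator = 400 * 20 * 150 * 300 = 360000000
denominator = 40 * 25 * 20 = 20000
card(S) = 360000000 / 20000 = 18000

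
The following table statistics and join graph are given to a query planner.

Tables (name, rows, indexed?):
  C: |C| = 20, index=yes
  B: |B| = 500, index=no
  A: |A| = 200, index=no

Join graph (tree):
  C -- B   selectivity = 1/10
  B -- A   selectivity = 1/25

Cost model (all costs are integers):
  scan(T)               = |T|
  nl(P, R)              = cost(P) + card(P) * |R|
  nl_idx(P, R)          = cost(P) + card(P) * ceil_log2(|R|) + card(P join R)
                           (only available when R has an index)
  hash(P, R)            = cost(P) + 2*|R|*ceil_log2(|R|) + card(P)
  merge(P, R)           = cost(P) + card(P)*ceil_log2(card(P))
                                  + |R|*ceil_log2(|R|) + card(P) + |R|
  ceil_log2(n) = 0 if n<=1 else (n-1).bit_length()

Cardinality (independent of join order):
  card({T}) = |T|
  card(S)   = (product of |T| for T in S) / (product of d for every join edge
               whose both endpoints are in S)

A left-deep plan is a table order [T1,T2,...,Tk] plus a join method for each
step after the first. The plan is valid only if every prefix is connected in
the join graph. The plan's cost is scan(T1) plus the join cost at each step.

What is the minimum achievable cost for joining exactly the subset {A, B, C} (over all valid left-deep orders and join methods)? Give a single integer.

Selinger DP over subsets of {A,B,C}:
  {C}: scan cost=20, card=20
  {B}: scan cost=500, card=500
  {A}: scan cost=200, card=200
  {BC}: card=1000; try (C,hash)→1200, (C,nl_idx)→4000, (B,merge)→5140, (C,merge)→5620, (B,hash)→9040, (B,nl)→10020 …(+1); best=1200 via (C,hash)
  {AB}: card=4000; try (A,hash)→4200, (B,merge)→7000, (A,merge)→7300, (B,hash)→9400, (B,nl)→100200, (A,nl)→100500; best=4200 via (A,hash)
  {ABC}: card=8000; try (A,hash)→5400, (C,hash)→8400, (A,merge)→14000, (C,nl_idx)→32200, (C,merge)→56320, (C,nl)→84200 …(+1); best=5400 via (A,hash)

5400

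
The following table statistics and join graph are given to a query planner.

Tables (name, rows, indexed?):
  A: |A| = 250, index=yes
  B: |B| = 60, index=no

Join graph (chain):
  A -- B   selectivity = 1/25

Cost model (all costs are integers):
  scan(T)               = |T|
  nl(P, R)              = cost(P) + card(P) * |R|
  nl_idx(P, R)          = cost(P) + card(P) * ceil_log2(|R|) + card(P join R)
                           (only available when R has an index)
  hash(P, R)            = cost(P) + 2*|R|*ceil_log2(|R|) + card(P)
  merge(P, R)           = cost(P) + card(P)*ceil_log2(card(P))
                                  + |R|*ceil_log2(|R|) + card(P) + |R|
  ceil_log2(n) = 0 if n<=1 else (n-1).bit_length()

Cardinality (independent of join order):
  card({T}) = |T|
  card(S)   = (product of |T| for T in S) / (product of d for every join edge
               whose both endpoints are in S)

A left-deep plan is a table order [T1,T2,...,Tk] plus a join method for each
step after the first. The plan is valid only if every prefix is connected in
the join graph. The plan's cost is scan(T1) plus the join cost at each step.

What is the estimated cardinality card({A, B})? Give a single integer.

Tables in S: A(250), B(60)
Edges inside S: A-B(d=25)
numerator = 250 * 60 = 15000
denominator = 25 = 25
card(S) = 15000 / 25 = 600

600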